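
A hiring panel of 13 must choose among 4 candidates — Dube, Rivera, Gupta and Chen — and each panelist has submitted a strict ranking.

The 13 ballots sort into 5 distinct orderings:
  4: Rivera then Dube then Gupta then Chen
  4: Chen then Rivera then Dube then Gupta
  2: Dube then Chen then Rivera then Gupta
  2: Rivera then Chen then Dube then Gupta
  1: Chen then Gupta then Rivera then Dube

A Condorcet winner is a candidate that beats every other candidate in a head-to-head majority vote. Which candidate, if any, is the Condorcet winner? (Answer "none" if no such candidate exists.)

Head-to-head results (13 committee members):
Dube–Rivera: Rivera 11–2.
Dube vs Gupta: Dube, 12–1.
Dube vs Chen: Chen, 7–6.
Rivera vs Gupta: Rivera wins 12–1.
Rivera vs Chen: Chen wins 7–6.
Gupta–Chen: Chen 9–4.
Only Chen has no losses; Chen is the Condorcet winner.

Chen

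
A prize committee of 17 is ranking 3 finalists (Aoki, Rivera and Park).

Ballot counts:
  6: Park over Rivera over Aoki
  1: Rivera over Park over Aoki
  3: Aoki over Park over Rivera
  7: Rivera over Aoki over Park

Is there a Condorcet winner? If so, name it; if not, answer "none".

Head-to-head results (17 jurors):
Aoki–Rivera: Rivera 14–3.
Aoki vs Park: Aoki wins 10–7.
Rivera–Park: Park 9–8.
Each nominee drops at least one matchup (Aoki loses to Rivera; Rivera loses to Park; Park loses to Aoki); the cycle Aoki → Park → Rivera → Aoki rules out a Condorcet winner.

none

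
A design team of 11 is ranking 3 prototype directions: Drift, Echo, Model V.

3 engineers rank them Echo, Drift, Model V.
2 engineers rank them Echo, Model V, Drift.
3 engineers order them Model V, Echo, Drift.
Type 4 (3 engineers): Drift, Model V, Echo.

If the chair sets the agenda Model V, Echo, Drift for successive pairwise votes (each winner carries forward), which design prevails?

Round 1: Model V vs Echo — 6–5, Model V advances.
Round 2: Model V vs Drift — 5–6, Drift advances.
Drift survives the agenda.

Drift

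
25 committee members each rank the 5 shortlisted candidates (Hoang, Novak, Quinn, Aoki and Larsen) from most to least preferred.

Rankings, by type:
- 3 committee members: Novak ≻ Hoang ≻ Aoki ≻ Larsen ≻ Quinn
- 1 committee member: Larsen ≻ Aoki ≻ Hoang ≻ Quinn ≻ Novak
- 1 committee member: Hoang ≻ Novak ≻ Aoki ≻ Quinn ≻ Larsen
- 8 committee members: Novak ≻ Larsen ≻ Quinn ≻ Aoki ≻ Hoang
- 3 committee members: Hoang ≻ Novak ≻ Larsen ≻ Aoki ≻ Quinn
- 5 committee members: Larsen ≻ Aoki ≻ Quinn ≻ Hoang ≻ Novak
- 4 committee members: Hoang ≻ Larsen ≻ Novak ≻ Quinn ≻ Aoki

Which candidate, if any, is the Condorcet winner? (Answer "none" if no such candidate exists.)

Pairwise majorities:
Hoang vs Novak: Hoang, 14–11.
Hoang vs Quinn: Quinn, 13–12.
Hoang–Aoki: Aoki 14–11.
Hoang vs Larsen: Larsen, 14–11.
Novak vs Quinn: Novak wins 19–6.
Novak vs Aoki: Novak wins 19–6.
Novak vs Larsen: Novak, 15–10.
Quinn vs Aoki: Aoki wins 13–12.
Quinn vs Larsen: Larsen wins 24–1.
Aoki vs Larsen: Larsen wins 21–4.
No candidate is unbeaten: Hoang loses to Quinn; Novak loses to Hoang; Quinn loses to Novak; Aoki loses to Novak; Larsen loses to Novak. In particular Hoang > Novak > Quinn > Hoang is a majority cycle — no Condorcet winner exists.

none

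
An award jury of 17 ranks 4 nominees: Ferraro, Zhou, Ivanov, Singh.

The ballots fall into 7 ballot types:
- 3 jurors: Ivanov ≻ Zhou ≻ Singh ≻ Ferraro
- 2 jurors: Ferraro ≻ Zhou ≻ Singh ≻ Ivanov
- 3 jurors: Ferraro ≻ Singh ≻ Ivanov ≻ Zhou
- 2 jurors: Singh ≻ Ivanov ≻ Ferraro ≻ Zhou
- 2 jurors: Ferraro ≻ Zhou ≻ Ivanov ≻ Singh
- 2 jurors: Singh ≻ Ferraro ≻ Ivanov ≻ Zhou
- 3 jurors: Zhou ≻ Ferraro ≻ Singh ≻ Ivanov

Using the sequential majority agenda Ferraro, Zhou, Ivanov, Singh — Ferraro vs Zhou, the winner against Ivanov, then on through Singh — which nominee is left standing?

Ferraro

Round 1: Ferraro vs Zhou — 11–6, Ferraro advances.
Round 2: Ferraro vs Ivanov — 12–5, Ferraro advances.
Round 3: Ferraro vs Singh — 10–7, Ferraro advances.
The agenda winner is Ferraro.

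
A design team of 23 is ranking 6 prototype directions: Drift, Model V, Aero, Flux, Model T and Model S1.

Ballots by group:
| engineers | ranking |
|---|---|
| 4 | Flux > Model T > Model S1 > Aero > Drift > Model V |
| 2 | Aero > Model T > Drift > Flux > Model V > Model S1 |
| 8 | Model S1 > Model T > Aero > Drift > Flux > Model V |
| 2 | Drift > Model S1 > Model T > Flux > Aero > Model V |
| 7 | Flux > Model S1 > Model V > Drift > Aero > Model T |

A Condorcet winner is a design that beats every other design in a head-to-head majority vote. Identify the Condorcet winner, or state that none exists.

Head-to-head results (23 engineers):
Drift vs Model V: Drift preferred on 4+2+8+2 = 16 ballots; Drift wins 16–7.
Drift vs Aero: Drift preferred on 2+7 = 9 ballots; Aero wins 14–9.
Drift vs Flux: 12 to 11, Drift.
Drift vs Model T: 2+7 = 9 for Drift, 14 for Model T — Model T by 14–9.
Drift vs Model S1: Drift preferred on 2+2 = 4 ballots; Model S1 wins 19–4.
Model V vs Aero: Model V preferred on 7 ballots; Aero wins 16–7.
Model V vs Flux: Model V preferred on 0 ballots; Flux wins 23–0.
Model V vs Model T: 7 for Model V, 16 for Model T — Model T by 16–7.
Model V vs Model S1: 2 for Model V, 21 for Model S1 — Model S1 by 21–2.
Aero vs Flux: Aero preferred on 2+8 = 10 ballots; Flux wins 13–10.
Aero vs Model T: 9 to 14, Model T.
Aero vs Model S1: 2 for Aero, 21 for Model S1 — Model S1 by 21–2.
Flux vs Model T: 11 to 12, Model T.
Flux vs Model S1: 13 to 10, Flux.
Model T vs Model S1: 6 to 17, Model S1.
No design is unbeaten: Drift loses to Aero; Model V loses to Drift; Aero loses to Flux; Flux loses to Drift; Model T loses to Model S1; Model S1 loses to Flux. In particular Drift > Flux > Aero > Drift is a majority cycle — no Condorcet winner exists.

none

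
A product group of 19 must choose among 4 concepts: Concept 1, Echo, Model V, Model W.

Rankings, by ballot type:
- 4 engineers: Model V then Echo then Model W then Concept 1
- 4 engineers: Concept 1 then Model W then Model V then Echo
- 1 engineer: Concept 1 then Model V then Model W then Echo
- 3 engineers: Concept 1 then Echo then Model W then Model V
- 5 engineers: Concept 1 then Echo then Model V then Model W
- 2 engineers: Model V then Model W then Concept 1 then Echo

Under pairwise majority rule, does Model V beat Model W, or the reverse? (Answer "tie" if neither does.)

Ballots ranking Model V above Model W: 4 + 1 + 5 + 2 = 12.
Ballots ranking Model W above Model V: 19 − 12 = 7.
Model V wins the head-to-head 12–7.

Model V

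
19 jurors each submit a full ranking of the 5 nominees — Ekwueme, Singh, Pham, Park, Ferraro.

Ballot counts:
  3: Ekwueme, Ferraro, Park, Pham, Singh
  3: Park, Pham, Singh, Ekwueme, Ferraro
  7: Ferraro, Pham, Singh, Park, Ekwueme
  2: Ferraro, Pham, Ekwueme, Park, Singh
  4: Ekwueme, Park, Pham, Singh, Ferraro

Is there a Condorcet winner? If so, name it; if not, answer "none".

none

Head-to-head results (19 jurors):
Ekwueme vs Singh: 3+2+4 = 9 for Ekwueme, 10 for Singh — Singh by 10–9.
Ekwueme vs Pham: Pham wins 12–7.
Ekwueme vs Park: 9 to 10, Park.
Ekwueme vs Ferraro: Ekwueme, 10–9.
Singh vs Pham: Singh is ranked higher on 0 ballots, Pham on 19. Pham wins 19–0.
Singh vs Park: Park, 12–7.
Singh vs Ferraro: 3+4 = 7 for Singh, 12 for Ferraro — Ferraro by 12–7.
Pham vs Park: 9 to 10, Park.
Pham vs Ferraro: Ferraro wins 12–7.
Park vs Ferraro: Ferraro, 12–7.
Every nominee loses at least once (Ekwueme loses to Singh; Singh loses to Pham; Pham loses to Park; Park loses to Ferraro; Ferraro loses to Ekwueme). The majority relation contains the cycle Ekwueme → Ferraro → Singh → Ekwueme, so there is no Condorcet winner.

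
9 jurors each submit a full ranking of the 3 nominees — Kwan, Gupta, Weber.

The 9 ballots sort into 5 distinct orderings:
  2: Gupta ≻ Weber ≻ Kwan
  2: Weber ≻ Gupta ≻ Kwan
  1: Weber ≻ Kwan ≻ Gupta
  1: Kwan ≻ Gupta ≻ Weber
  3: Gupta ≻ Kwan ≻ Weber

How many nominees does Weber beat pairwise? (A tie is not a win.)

1

Weber against each rival (9 jurors):
Weber vs Kwan: Weber, 5–4.
Weber vs Gupta: 3 to 6, Gupta.
Weber beats Kwan; loses to Gupta — 1 pairwise win.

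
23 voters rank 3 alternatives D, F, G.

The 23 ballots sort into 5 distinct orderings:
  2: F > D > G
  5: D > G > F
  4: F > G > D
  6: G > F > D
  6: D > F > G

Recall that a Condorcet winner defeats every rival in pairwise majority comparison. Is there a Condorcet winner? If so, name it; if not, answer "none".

Pairwise majorities:
D–F: F 12–11.
D vs G: D, 13–10.
F vs G: F wins 12–11.
F beats each of D, G — F is the Condorcet winner.

F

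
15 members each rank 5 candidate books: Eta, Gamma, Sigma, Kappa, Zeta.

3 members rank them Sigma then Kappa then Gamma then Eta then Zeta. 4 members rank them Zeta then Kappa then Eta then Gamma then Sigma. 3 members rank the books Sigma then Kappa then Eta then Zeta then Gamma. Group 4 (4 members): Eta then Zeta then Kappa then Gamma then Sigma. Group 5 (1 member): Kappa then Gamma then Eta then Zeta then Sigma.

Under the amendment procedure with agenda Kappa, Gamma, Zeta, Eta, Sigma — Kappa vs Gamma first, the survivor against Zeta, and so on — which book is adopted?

Eta

Round 1: Kappa vs Gamma — 15–0, Kappa advances.
Round 2: Kappa vs Zeta — 7–8, Zeta advances.
Round 3: Zeta vs Eta — 4–11, Eta advances.
Round 4: Eta vs Sigma — 9–6, Eta advances.
Eta survives the agenda.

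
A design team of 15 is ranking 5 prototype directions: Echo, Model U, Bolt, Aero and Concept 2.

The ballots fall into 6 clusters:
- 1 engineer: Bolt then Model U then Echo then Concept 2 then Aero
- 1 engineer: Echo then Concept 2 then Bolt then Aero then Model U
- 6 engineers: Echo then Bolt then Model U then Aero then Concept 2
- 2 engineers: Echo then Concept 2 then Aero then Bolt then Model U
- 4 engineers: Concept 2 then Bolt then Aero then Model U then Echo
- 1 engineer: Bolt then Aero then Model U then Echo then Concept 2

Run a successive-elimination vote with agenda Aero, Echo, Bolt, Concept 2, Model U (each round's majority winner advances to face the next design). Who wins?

Round 1: Aero vs Echo — 5–10, Echo advances.
Round 2: Echo vs Bolt — 9–6, Echo advances.
Round 3: Echo vs Concept 2 — 11–4, Echo advances.
Round 4: Echo vs Model U — 9–6, Echo advances.
Echo survives the agenda.

Echo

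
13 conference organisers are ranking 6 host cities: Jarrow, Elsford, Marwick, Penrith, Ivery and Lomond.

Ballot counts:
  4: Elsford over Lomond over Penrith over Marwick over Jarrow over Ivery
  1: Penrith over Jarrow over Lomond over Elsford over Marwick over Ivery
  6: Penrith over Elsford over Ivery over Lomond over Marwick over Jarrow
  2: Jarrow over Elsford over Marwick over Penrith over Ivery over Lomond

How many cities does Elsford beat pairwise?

4

Elsford against each rival (13 organisers):
Elsford vs Jarrow: Elsford, 10–3.
Elsford vs Marwick: Elsford, 13–0.
Elsford vs Penrith: Elsford preferred on 4+2 = 6 ballots; Penrith wins 7–6.
Elsford vs Ivery: Elsford preferred on 4+1+6+2 = 13 ballots; Elsford wins 13–0.
Elsford–Lomond: Elsford 12–1.
Elsford beats Jarrow, Marwick, Ivery, Lomond; loses to Penrith — 4 pairwise wins.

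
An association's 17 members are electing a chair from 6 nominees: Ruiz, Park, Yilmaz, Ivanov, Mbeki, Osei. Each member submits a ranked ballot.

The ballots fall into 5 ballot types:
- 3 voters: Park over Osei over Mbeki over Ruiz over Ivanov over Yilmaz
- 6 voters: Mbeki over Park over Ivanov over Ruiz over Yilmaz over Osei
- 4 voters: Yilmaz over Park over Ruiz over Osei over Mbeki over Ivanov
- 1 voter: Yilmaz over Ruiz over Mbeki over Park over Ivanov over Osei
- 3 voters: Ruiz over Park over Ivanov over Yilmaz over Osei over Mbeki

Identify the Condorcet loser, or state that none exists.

Head-to-head results (17 voters):
Ruiz vs Park: Park, 13–4.
Ruiz–Yilmaz: Ruiz 12–5.
Ruiz vs Ivanov: 11 to 6, Ruiz.
Ruiz vs Mbeki: Ruiz is ranked higher on 4+1+3 = 8 ballots, Mbeki on 9. Mbeki wins 9–8.
Ruiz vs Osei: Ruiz, 14–3.
Park vs Yilmaz: Park wins 12–5.
Park vs Ivanov: Park wins 17–0.
Park vs Mbeki: 3+4+3 = 10 for Park, 7 for Mbeki — Park by 10–7.
Park vs Osei: 3+6+4+1+3 = 17 for Park, 0 for Osei — Park by 17–0.
Yilmaz vs Ivanov: Yilmaz is ranked higher on 4+1 = 5 ballots, Ivanov on 12. Ivanov wins 12–5.
Yilmaz vs Mbeki: 8 to 9, Mbeki.
Yilmaz vs Osei: 6+4+1+3 = 14 for Yilmaz, 3 for Osei — Yilmaz by 14–3.
Ivanov vs Mbeki: Mbeki wins 14–3.
Ivanov vs Osei: 10 to 7, Ivanov.
Mbeki vs Osei: 7 to 10, Osei.
No candidate is winless: Ruiz beats Yilmaz; Park beats Ruiz; Yilmaz beats Osei; Ivanov beats Yilmaz; Mbeki beats Ruiz; Osei beats Mbeki. There is no Condorcet loser.

none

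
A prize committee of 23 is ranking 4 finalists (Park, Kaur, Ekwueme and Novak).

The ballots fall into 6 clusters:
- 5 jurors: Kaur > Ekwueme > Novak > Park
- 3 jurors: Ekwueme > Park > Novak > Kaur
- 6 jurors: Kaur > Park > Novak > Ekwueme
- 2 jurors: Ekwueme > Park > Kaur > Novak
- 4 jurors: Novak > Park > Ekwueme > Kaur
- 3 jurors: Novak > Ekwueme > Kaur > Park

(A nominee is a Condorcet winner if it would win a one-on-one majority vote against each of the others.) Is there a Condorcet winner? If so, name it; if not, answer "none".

none

Head-to-head results (23 jurors):
Park vs Kaur: Kaur, 14–9.
Park–Ekwueme: Ekwueme 13–10.
Park vs Novak: Novak wins 12–11.
Kaur–Ekwueme: Ekwueme 12–11.
Kaur vs Novak: Kaur wins 13–10.
Ekwueme vs Novak: Novak wins 13–10.
No nominee is unbeaten: Park loses to Kaur; Kaur loses to Ekwueme; Ekwueme loses to Novak; Novak loses to Kaur. In particular Kaur beats Novak beats Ekwueme beats Kaur is a majority cycle — no Condorcet winner exists.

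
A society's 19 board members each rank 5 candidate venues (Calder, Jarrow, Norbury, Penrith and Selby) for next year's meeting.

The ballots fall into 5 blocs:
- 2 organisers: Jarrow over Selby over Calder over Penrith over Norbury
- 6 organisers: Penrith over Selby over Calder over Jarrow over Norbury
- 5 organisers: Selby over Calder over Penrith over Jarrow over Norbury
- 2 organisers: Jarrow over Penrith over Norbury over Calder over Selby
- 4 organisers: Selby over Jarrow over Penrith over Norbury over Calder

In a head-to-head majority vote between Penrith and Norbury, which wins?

Penrith

Ballots ranking Penrith above Norbury: 2 + 6 + 5 + 2 + 4 = 19.
Ballots ranking Norbury above Penrith: 19 − 19 = 0.
Penrith wins the head-to-head 19–0.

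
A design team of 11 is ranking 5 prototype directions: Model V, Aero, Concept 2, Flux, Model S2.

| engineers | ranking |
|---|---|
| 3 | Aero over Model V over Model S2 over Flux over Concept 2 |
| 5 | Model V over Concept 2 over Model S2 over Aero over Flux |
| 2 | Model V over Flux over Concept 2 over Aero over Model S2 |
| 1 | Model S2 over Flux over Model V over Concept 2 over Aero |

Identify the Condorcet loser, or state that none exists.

none

Pairwise majorities:
Model V vs Aero: Model V is ranked higher on 5+2+1 = 8 ballots, Aero on 3. Model V wins 8–3.
Model V vs Concept 2: Model V, 11–0.
Model V vs Flux: 3+5+2 = 10 for Model V, 1 for Flux — Model V by 10–1.
Model V–Model S2: Model V 10–1.
Aero vs Concept 2: Concept 2 wins 8–3.
Aero vs Flux: Aero is ranked higher on 3+5 = 8 ballots, Flux on 3. Aero wins 8–3.
Aero vs Model S2: Model S2 wins 6–5.
Concept 2 vs Flux: Concept 2 is ranked higher on 5 ballots, Flux on 6. Flux wins 6–5.
Concept 2 vs Model S2: Concept 2, 7–4.
Flux vs Model S2: Model S2, 9–2.
Each design has at least one pairwise win (Model V beats Aero; Aero beats Flux; Concept 2 beats Aero; Flux beats Concept 2; Model S2 beats Aero) — no Condorcet loser.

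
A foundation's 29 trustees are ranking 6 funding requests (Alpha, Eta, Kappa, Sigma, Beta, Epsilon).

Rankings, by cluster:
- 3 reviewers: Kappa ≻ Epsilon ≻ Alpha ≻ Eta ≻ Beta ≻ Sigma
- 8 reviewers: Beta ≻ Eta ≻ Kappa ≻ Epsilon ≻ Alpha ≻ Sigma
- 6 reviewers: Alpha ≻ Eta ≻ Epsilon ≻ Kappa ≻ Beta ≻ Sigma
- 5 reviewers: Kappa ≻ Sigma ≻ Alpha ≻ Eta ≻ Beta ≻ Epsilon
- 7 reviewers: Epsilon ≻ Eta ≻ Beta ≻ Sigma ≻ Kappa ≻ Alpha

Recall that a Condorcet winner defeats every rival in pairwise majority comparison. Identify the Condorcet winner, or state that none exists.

Pairwise majorities:
Alpha vs Eta: Eta, 15–14.
Alpha–Kappa: Kappa 23–6.
Alpha–Sigma: Alpha 17–12.
Alpha–Beta: Beta 15–14.
Alpha vs Epsilon: Epsilon wins 18–11.
Eta vs Kappa: Eta, 21–8.
Eta–Sigma: Eta 24–5.
Eta vs Beta: Eta wins 21–8.
Eta vs Epsilon: Eta wins 19–10.
Kappa vs Sigma: Kappa, 22–7.
Kappa vs Beta: Beta, 15–14.
Kappa–Epsilon: Kappa 16–13.
Sigma–Beta: Beta 24–5.
Sigma vs Epsilon: Epsilon, 24–5.
Beta–Epsilon: Epsilon 16–13.
Only Eta has no losses; Eta is the Condorcet winner.

Eta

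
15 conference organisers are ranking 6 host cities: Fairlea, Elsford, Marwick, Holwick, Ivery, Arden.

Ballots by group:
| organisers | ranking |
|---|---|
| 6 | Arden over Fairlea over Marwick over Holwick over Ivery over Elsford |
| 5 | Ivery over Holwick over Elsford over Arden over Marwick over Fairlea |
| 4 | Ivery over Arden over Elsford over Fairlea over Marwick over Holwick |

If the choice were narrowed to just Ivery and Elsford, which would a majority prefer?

Ivery

Ballots ranking Ivery above Elsford: 6 + 5 + 4 = 15.
Ballots ranking Elsford above Ivery: 15 − 15 = 0.
Ivery wins the head-to-head 15–0.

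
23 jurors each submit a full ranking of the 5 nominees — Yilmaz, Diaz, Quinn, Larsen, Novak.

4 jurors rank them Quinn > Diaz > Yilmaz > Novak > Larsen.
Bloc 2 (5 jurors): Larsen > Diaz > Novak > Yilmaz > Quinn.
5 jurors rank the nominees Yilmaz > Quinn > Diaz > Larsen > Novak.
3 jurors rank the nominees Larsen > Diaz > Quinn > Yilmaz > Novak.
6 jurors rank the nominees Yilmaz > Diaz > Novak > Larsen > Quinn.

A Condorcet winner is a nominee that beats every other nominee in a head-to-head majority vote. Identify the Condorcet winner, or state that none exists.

Diaz

Head-to-head results (23 jurors):
Yilmaz vs Diaz: 11 to 12, Diaz.
Yilmaz vs Quinn: Yilmaz wins 16–7.
Yilmaz vs Larsen: Yilmaz, 15–8.
Yilmaz vs Novak: Yilmaz wins 18–5.
Diaz vs Quinn: 14 to 9, Diaz.
Diaz vs Larsen: Diaz wins 15–8.
Diaz–Novak: Diaz 23–0.
Quinn vs Larsen: Larsen wins 14–9.
Quinn vs Novak: Quinn is ranked higher on 4+5+3 = 12 ballots, Novak on 11. Quinn wins 12–11.
Larsen vs Novak: Larsen wins 13–10.
Diaz wins every pairwise contest, so Diaz is the Condorcet winner.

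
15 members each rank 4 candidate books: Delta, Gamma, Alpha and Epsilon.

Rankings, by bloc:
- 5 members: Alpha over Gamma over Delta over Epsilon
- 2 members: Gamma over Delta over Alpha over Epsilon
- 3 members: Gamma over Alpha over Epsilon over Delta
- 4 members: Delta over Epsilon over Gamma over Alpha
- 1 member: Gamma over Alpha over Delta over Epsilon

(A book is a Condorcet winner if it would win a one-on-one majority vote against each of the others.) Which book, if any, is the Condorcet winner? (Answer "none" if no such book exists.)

Gamma

Check each pair by majority over 15 ballots:
Delta vs Gamma: Gamma, 11–4.
Delta vs Alpha: Alpha wins 9–6.
Delta vs Epsilon: Delta, 12–3.
Gamma vs Alpha: Gamma wins 10–5.
Gamma vs Epsilon: Gamma, 11–4.
Alpha vs Epsilon: Alpha, 11–4.
Gamma wins every pairwise contest, so Gamma is the Condorcet winner.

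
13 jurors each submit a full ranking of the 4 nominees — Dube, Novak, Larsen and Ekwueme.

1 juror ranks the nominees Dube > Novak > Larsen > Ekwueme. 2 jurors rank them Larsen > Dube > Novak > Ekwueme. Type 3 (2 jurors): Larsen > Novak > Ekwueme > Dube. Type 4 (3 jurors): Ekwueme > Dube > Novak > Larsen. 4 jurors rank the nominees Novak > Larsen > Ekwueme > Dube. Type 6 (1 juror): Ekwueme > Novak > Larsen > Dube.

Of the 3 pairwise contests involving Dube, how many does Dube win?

0

Dube against each rival (13 jurors):
Dube vs Novak: 6 to 7, Novak.
Dube vs Larsen: 4 to 9, Larsen.
Dube vs Ekwueme: Dube preferred on 1+2 = 3 ballots; Ekwueme wins 10–3.
Dube beats no one; loses to Novak, Larsen, Ekwueme — 0 pairwise wins.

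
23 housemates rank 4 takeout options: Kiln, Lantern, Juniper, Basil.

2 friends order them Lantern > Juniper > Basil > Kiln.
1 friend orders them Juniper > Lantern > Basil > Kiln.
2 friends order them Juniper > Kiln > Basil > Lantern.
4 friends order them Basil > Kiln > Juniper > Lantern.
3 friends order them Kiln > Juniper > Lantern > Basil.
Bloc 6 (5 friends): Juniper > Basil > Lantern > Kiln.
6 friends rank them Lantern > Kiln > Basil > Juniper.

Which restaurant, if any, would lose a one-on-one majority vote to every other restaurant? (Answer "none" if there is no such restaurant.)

none

Pairwise majorities:
Kiln vs Lantern: Lantern, 14–9.
Kiln vs Juniper: Kiln preferred on 4+3+6 = 13 ballots; Kiln wins 13–10.
Kiln vs Basil: Basil wins 12–11.
Lantern vs Juniper: Lantern preferred on 2+6 = 8 ballots; Juniper wins 15–8.
Lantern–Basil: Lantern 12–11.
Juniper vs Basil: Juniper is ranked higher on 2+1+2+3+5 = 13 ballots, Basil on 10. Juniper wins 13–10.
Each restaurant has at least one pairwise win (Kiln beats Juniper; Lantern beats Kiln; Juniper beats Lantern; Basil beats Kiln) — no Condorcet loser.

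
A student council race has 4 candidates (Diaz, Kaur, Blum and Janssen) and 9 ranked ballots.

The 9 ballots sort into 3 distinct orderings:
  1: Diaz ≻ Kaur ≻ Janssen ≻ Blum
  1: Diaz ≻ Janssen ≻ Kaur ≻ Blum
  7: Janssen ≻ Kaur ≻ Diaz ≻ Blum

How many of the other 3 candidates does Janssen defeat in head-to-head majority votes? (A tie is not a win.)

Janssen against each rival (9 voters):
Janssen vs Diaz: Janssen wins 7–2.
Janssen vs Kaur: 8 to 1, Janssen.
Janssen vs Blum: Janssen, 9–0.
Janssen beats Diaz, Kaur, Blum — 3 pairwise wins.

3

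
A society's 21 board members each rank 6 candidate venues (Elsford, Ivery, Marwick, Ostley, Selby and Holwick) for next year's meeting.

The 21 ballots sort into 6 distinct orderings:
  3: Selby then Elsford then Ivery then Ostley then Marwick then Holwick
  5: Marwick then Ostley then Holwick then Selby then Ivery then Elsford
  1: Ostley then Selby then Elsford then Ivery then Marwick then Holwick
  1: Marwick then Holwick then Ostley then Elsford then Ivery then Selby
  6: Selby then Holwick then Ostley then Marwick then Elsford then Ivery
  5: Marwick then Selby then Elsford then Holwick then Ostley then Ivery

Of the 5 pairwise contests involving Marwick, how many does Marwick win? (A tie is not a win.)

5

Marwick against each rival (21 organisers):
Marwick–Elsford: Marwick 17–4.
Marwick–Ivery: Marwick 17–4.
Marwick vs Ostley: Marwick wins 11–10.
Marwick vs Selby: Marwick preferred on 5+1+5 = 11 ballots; Marwick wins 11–10.
Marwick vs Holwick: Marwick is ranked higher on 3+5+1+1+5 = 15 ballots, Holwick on 6. Marwick wins 15–6.
Marwick beats Elsford, Ivery, Ostley, Selby, Holwick — 5 pairwise wins.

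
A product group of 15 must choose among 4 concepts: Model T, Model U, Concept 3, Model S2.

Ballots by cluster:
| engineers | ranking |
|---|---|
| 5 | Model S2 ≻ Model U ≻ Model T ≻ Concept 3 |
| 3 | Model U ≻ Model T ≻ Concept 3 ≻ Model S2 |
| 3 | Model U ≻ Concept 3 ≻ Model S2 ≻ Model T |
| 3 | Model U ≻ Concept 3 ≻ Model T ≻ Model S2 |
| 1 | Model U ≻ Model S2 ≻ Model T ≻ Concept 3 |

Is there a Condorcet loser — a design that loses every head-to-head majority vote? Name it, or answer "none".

Head-to-head results (15 engineers):
Model T vs Model U: Model T is ranked higher on 0 ballots, Model U on 15. Model U wins 15–0.
Model T vs Concept 3: Model T, 9–6.
Model T vs Model S2: Model S2, 9–6.
Model U vs Concept 3: 5+3+3+3+1 = 15 for Model U, 0 for Concept 3 — Model U by 15–0.
Model U vs Model S2: 3+3+3+1 = 10 for Model U, 5 for Model S2 — Model U by 10–5.
Concept 3 vs Model S2: Concept 3 preferred on 3+3+3 = 9 ballots; Concept 3 wins 9–6.
Each design has at least one pairwise win (Model T beats Concept 3; Model U beats Model T; Concept 3 beats Model S2; Model S2 beats Model T) — no Condorcet loser.

none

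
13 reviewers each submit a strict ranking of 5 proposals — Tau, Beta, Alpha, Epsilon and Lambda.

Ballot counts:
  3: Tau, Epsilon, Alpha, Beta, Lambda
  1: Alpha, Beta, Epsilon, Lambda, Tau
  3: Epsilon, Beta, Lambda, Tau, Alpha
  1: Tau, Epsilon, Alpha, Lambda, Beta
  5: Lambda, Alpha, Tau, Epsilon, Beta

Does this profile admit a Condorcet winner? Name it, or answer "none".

Pairwise majorities:
Tau vs Beta: Tau, 9–4.
Tau vs Alpha: 3+3+1 = 7 for Tau, 6 for Alpha — Tau by 7–6.
Tau vs Epsilon: Tau preferred on 3+1+5 = 9 ballots; Tau wins 9–4.
Tau vs Lambda: Tau is ranked higher on 3+1 = 4 ballots, Lambda on 9. Lambda wins 9–4.
Beta vs Alpha: 3 to 10, Alpha.
Beta vs Epsilon: 1 to 12, Epsilon.
Beta vs Lambda: Beta preferred on 3+1+3 = 7 ballots; Beta wins 7–6.
Alpha vs Epsilon: Epsilon, 7–6.
Alpha vs Lambda: Lambda wins 8–5.
Epsilon vs Lambda: Epsilon preferred on 3+1+3+1 = 8 ballots; Epsilon wins 8–5.
Every project loses at least once (Tau loses to Lambda; Beta loses to Tau; Alpha loses to Tau; Epsilon loses to Tau; Lambda loses to Beta). The majority relation contains the cycle Tau beats Beta beats Lambda beats Tau, so there is no Condorcet winner.

none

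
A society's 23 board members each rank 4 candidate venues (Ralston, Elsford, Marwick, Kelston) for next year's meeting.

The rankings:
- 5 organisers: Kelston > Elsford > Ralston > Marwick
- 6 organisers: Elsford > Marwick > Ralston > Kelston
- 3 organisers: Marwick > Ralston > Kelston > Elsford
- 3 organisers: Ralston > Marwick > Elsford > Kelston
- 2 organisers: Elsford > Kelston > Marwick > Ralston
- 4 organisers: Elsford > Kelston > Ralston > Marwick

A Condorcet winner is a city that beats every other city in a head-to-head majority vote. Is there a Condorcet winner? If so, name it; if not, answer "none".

Head-to-head results (23 organisers):
Ralston vs Elsford: Elsford wins 17–6.
Ralston–Marwick: Ralston 12–11.
Ralston vs Kelston: Ralston preferred on 6+3+3 = 12 ballots; Ralston wins 12–11.
Elsford vs Marwick: Elsford is ranked higher on 5+6+2+4 = 17 ballots, Marwick on 6. Elsford wins 17–6.
Elsford–Kelston: Elsford 15–8.
Marwick vs Kelston: Marwick is ranked higher on 6+3+3 = 12 ballots, Kelston on 11. Marwick wins 12–11.
Elsford wins every pairwise contest, so Elsford is the Condorcet winner.

Elsford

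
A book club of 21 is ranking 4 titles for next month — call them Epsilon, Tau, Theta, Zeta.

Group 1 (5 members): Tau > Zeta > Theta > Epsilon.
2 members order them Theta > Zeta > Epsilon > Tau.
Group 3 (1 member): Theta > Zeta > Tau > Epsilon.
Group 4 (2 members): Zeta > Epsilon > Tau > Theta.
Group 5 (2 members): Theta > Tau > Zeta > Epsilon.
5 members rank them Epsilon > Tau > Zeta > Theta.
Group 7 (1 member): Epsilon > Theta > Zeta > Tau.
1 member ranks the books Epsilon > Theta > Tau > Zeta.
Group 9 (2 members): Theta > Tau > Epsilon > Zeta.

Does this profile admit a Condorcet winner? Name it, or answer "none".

none

Head-to-head results (21 members):
Epsilon vs Tau: 2+2+5+1+1 = 11 for Epsilon, 10 for Tau — Epsilon by 11–10.
Epsilon vs Theta: 9 to 12, Theta.
Epsilon vs Zeta: 5+1+1+2 = 9 for Epsilon, 12 for Zeta — Zeta by 12–9.
Tau vs Theta: Tau is ranked higher on 5+2+5 = 12 ballots, Theta on 9. Tau wins 12–9.
Tau vs Zeta: 5+2+5+1+2 = 15 for Tau, 6 for Zeta — Tau by 15–6.
Theta vs Zeta: Theta preferred on 2+1+2+1+1+2 = 9 ballots; Zeta wins 12–9.
No book is unbeaten: Epsilon loses to Theta; Tau loses to Epsilon; Theta loses to Tau; Zeta loses to Tau. In particular Epsilon > Tau > Theta > Epsilon is a majority cycle — no Condorcet winner exists.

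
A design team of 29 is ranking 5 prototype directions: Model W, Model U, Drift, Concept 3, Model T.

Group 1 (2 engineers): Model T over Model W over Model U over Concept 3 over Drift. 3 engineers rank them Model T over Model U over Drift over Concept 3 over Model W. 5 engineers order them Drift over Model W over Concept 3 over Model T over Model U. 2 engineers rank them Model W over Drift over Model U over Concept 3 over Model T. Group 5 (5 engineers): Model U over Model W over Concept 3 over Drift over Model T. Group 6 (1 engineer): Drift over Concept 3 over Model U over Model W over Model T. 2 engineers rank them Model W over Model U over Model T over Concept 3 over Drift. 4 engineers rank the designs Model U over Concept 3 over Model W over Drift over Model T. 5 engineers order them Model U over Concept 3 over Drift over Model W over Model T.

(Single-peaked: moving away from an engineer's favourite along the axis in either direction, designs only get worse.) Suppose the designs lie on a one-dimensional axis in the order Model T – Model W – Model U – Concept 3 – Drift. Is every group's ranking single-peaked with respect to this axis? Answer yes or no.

no

Axis positions: Model T=1, Model W=2, Model U=3, Concept 3=4, Drift=5.
Group 1 (peak Model T at position 1): ranking walks positions 1-2-3-4-5, expanding outward from the peak — single-peaked.
Group 2: ranking walks positions 1-3-5-4-2; Model U is ranked above Model W even though Model W lies between Model U and the peak Model T on the axis — preferences dip and rise again. Not single-peaked.
Group 3: ranking walks positions 5-2-4-1-3; Model W is ranked above Concept 3 even though Concept 3 lies between Model W and the peak Drift on the axis — preferences dip and rise again. Not single-peaked.
Group 4: ranking walks positions 2-5-3-4-1; Drift is ranked above Model U even though Model U lies between Drift and the peak Model W on the axis — preferences dip and rise again. Not single-peaked.
Group 5 (peak Model U at position 3): ranking walks positions 3-2-4-5-1, expanding outward from the peak — single-peaked.
Group 6 (peak Drift at position 5): ranking walks positions 5-4-3-2-1, expanding outward from the peak — single-peaked.
Group 7 (peak Model W at position 2): ranking walks positions 2-3-1-4-5, expanding outward from the peak — single-peaked.
Group 8 (peak Model U at position 3): ranking walks positions 3-4-2-5-1, expanding outward from the peak — single-peaked.
Group 9 (peak Model U at position 3): ranking walks positions 3-4-5-2-1, expanding outward from the peak — single-peaked.
Group 2 violates single-peakedness, so the profile is not single-peaked on this axis.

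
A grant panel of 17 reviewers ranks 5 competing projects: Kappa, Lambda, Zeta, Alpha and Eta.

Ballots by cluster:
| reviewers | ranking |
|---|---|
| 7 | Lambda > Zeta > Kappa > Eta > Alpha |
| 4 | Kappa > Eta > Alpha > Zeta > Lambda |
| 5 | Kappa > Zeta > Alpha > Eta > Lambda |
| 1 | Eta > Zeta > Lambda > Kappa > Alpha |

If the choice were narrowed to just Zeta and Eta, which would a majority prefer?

Ballots ranking Zeta above Eta: 7 + 5 = 12.
Ballots ranking Eta above Zeta: 17 − 12 = 5.
Zeta wins the head-to-head 12–5.

Zeta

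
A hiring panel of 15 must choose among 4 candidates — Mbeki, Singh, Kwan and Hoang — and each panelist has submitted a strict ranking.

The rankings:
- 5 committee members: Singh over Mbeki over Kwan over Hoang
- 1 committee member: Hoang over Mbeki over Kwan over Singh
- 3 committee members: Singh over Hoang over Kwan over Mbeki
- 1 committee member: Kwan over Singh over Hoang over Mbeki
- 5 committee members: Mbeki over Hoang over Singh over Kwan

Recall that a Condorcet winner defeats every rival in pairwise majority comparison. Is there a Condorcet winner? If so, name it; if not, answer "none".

Singh

Pairwise majorities:
Mbeki vs Singh: 6 to 9, Singh.
Mbeki vs Kwan: Mbeki preferred on 5+1+5 = 11 ballots; Mbeki wins 11–4.
Mbeki vs Hoang: 5+5 = 10 for Mbeki, 5 for Hoang — Mbeki by 10–5.
Singh vs Kwan: Singh is ranked higher on 5+3+5 = 13 ballots, Kwan on 2. Singh wins 13–2.
Singh vs Hoang: Singh preferred on 5+3+1 = 9 ballots; Singh wins 9–6.
Kwan vs Hoang: Kwan preferred on 5+1 = 6 ballots; Hoang wins 9–6.
Singh defeats every rival head-to-head and is the Condorcet winner.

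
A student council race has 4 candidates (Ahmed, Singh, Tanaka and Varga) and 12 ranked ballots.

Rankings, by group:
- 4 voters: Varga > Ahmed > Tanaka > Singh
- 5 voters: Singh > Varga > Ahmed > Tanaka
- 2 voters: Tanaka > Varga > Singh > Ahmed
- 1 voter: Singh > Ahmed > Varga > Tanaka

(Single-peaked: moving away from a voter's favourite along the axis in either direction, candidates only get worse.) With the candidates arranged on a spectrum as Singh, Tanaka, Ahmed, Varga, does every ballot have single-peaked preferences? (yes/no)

Axis positions: Singh=1, Tanaka=2, Ahmed=3, Varga=4.
Group 1 (peak Varga at position 4): ranking walks positions 4-3-2-1, expanding outward from the peak — single-peaked.
Group 2: ranking walks positions 1-4-3-2; Varga is ranked above Tanaka even though Tanaka lies between Varga and the peak Singh on the axis — preferences dip and rise again. Not single-peaked.
Group 3: ranking walks positions 2-4-1-3; Varga is ranked above Ahmed even though Ahmed lies between Varga and the peak Tanaka on the axis — preferences dip and rise again. Not single-peaked.
Group 4: ranking walks positions 1-3-4-2; Ahmed is ranked above Tanaka even though Tanaka lies between Ahmed and the peak Singh on the axis — preferences dip and rise again. Not single-peaked.
Group 2 violates single-peakedness, so the profile is not single-peaked on this axis.

no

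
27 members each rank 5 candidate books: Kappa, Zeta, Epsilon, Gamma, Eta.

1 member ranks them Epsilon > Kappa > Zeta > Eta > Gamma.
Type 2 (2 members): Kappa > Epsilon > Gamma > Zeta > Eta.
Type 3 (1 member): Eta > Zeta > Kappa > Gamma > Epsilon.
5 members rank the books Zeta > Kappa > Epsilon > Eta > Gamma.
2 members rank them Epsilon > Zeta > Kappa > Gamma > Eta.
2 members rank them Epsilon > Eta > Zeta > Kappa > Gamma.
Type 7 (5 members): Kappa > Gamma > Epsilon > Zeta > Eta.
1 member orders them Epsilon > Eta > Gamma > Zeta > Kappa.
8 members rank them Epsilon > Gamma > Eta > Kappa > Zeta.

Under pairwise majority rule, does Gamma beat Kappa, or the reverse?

Ballots ranking Gamma above Kappa: 1 + 8 = 9.
Ballots ranking Kappa above Gamma: 27 − 9 = 18.
Kappa wins the head-to-head 18–9.

Kappa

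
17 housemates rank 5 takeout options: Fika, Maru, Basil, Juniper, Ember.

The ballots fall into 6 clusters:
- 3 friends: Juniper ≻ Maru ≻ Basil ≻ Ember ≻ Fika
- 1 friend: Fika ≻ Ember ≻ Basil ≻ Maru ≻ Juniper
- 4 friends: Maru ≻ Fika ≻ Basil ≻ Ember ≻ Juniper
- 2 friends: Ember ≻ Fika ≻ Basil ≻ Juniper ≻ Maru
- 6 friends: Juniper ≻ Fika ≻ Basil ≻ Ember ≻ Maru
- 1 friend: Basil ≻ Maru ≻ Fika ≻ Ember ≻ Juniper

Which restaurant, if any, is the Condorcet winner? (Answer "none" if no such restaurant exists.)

Head-to-head results (17 friends):
Fika vs Maru: Fika preferred on 1+2+6 = 9 ballots; Fika wins 9–8.
Fika vs Basil: 13 to 4, Fika.
Fika–Juniper: Juniper 9–8.
Fika vs Ember: Fika preferred on 1+4+6+1 = 12 ballots; Fika wins 12–5.
Maru vs Basil: Basil, 10–7.
Maru vs Juniper: Juniper wins 11–6.
Maru vs Ember: Maru preferred on 3+4+1 = 8 ballots; Ember wins 9–8.
Basil vs Juniper: 8 to 9, Juniper.
Basil vs Ember: Basil is ranked higher on 3+4+6+1 = 14 ballots, Ember on 3. Basil wins 14–3.
Juniper vs Ember: 9 to 8, Juniper.
Juniper wins every pairwise contest, so Juniper is the Condorcet winner.

Juniper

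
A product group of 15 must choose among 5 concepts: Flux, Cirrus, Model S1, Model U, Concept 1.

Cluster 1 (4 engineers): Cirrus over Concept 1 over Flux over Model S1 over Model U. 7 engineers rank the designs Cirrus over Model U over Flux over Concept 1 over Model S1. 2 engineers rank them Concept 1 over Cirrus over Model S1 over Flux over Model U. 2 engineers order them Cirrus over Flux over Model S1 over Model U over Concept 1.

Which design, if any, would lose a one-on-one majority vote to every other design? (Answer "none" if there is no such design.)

none

Pairwise majorities:
Flux vs Cirrus: Cirrus, 15–0.
Flux vs Model S1: Flux, 13–2.
Flux vs Model U: 8 to 7, Flux.
Flux vs Concept 1: Flux is ranked higher on 7+2 = 9 ballots, Concept 1 on 6. Flux wins 9–6.
Cirrus vs Model S1: Cirrus, 15–0.
Cirrus vs Model U: Cirrus preferred on 4+7+2+2 = 15 ballots; Cirrus wins 15–0.
Cirrus vs Concept 1: 4+7+2 = 13 for Cirrus, 2 for Concept 1 — Cirrus by 13–2.
Model S1 vs Model U: 4+2+2 = 8 for Model S1, 7 for Model U — Model S1 by 8–7.
Model S1 vs Concept 1: Model S1 preferred on 2 ballots; Concept 1 wins 13–2.
Model U vs Concept 1: 7+2 = 9 for Model U, 6 for Concept 1 — Model U by 9–6.
Each design has at least one pairwise win (Flux beats Model S1; Cirrus beats Flux; Model S1 beats Model U; Model U beats Concept 1; Concept 1 beats Model S1) — no Condorcet loser.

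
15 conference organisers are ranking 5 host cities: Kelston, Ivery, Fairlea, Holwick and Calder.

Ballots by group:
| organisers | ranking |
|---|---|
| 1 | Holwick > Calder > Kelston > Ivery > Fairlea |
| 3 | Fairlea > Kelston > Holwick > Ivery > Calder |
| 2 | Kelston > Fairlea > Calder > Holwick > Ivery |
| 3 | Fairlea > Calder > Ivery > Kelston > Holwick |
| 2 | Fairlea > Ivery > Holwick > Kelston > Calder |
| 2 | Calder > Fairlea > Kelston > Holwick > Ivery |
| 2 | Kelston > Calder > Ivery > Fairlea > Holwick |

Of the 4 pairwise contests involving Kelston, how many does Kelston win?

3

Kelston against each rival (15 organisers):
Kelston–Ivery: Kelston 10–5.
Kelston vs Fairlea: 5 to 10, Fairlea.
Kelston vs Holwick: Kelston wins 12–3.
Kelston vs Calder: Kelston preferred on 3+2+2+2 = 9 ballots; Kelston wins 9–6.
Kelston beats Ivery, Holwick, Calder; loses to Fairlea — 3 pairwise wins.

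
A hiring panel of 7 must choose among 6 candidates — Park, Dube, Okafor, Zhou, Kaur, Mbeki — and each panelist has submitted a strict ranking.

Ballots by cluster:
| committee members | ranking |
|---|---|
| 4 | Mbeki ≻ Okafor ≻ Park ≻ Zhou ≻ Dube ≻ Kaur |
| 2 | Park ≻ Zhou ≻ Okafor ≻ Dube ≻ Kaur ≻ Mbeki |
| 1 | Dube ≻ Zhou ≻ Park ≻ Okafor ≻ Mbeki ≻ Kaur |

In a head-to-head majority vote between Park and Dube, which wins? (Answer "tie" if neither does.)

Park

Ballots ranking Park above Dube: 4 + 2 = 6.
Ballots ranking Dube above Park: 7 − 6 = 1.
Park wins the head-to-head 6–1.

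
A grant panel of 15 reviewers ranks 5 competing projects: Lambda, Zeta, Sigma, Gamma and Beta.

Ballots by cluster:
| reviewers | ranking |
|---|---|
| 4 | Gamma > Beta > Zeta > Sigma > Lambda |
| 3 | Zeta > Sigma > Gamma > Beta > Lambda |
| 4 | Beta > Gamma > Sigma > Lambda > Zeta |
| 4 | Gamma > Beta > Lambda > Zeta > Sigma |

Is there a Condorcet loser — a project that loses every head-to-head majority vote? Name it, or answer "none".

Pairwise majorities:
Lambda–Zeta: Lambda 8–7.
Lambda vs Sigma: 4 to 11, Sigma.
Lambda vs Gamma: Lambda preferred on 0 ballots; Gamma wins 15–0.
Lambda–Beta: Beta 15–0.
Zeta vs Sigma: Zeta, 11–4.
Zeta vs Gamma: 3 to 12, Gamma.
Zeta vs Beta: Beta wins 12–3.
Sigma–Gamma: Gamma 12–3.
Sigma vs Beta: Beta, 12–3.
Gamma vs Beta: Gamma preferred on 4+3+4 = 11 ballots; Gamma wins 11–4.
Each project has at least one pairwise win (Lambda beats Zeta; Zeta beats Sigma; Sigma beats Lambda; Gamma beats Lambda; Beta beats Lambda) — no Condorcet loser.

none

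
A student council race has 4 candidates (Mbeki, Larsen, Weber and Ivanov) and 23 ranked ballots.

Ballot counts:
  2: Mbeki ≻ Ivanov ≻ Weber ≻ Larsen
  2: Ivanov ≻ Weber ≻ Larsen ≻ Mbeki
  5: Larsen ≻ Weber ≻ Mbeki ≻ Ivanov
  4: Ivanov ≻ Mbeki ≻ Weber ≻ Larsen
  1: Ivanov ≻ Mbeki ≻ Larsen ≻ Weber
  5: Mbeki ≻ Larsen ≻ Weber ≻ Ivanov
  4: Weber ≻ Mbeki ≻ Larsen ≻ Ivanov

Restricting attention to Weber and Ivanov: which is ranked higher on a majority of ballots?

Weber

Ballots ranking Weber above Ivanov: 5 + 5 + 4 = 14.
Ballots ranking Ivanov above Weber: 23 − 14 = 9.
Weber wins the head-to-head 14–9.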